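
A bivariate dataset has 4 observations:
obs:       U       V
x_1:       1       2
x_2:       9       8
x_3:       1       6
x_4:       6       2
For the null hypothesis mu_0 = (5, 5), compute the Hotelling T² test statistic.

Step 1 — sample mean vector:
  mean(U) = (1 + 9 + 1 + 6) / 4 = 17/4 = 4.25
  mean(V) = (2 + 8 + 6 + 2) / 4 = 18/4 = 4.5
  x̄ = (4.25, 4.5),  deviation x̄ - mu_0 = (4.25, 4.5) - (5, 5) = (-0.75, -0.5).

Step 2 — sample covariance matrix, S[i,j] = (1/(n-1)) · Σ_k (x_{k,i} - mean_i) · (x_{k,j} - mean_j), divisor n-1 = 3:
  S[U,U] = ((-3.25)·(-3.25) + (4.75)·(4.75) + (-3.25)·(-3.25) + (1.75)·(1.75)) / 3 = 46.75/3 = 15.5833
  S[U,V] = ((-3.25)·(-2.5) + (4.75)·(3.5) + (-3.25)·(1.5) + (1.75)·(-2.5)) / 3 = 15.5/3 = 5.1667
  S[V,V] = ((-2.5)·(-2.5) + (3.5)·(3.5) + (1.5)·(1.5) + (-2.5)·(-2.5)) / 3 = 27/3 = 9
  S = [[15.5833, 5.1667],
 [5.1667, 9]].

Step 3 — invert S. det(S) = 15.5833·9 - (5.1667)² = 113.5556.
  S^{-1} = (1/det) · [[d, -b], [-b, a]] = [[0.0793, -0.0455],
 [-0.0455, 0.1372]].

Step 4 — quadratic form (x̄ - mu_0)^T · S^{-1} · (x̄ - mu_0):
  S^{-1} · (x̄ - mu_0) = (-0.0367, -0.0345),
  (x̄ - mu_0)^T · [...] = (-0.75)·(-0.0367) + (-0.5)·(-0.0345) = 0.0448.

Step 5 — scale by n: T² = 4 · 0.0448 = 0.1791.

T² ≈ 0.1791


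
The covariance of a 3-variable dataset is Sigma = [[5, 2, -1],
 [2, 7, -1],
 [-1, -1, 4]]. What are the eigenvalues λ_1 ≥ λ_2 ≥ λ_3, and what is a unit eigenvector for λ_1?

Step 1 — characteristic polynomial p(λ) = det(λI - Sigma) = λ³ - tr·λ² + c_1·λ - det, where tr = trace, c_1 = sum of the principal 2×2 minors, det = det(Sigma):
  tr = 5 + 7 + 4 = 16,
  c_1 = (5·7 - (2)²) + (5·4 - (-1)²) + (7·4 - (-1)²) = 31 + 19 + 27 = 77,
  det = 5·(7·4 - (-1)²) - (2)·((2)·4 - (-1)·(-1)) + (-1)·((2)·(-1) - 7·(-1)) = 5·(27) - (2)·(7) + (-1)·(5) = 116.
  So p(λ) = λ³ - 16λ² + 77λ - 116.
Step 2 — look for an integer root (rational root theorem: any rational root is an integer divisor of 116). Testing λ = 4:
  p(4) = 64 - 256 + 308 - 116 = 0  ✓
  Dividing out (λ - 4): p(λ) = (λ - 4)(λ² - 12λ + 29).
Step 3 — remaining eigenvalues from the quadratic λ² - 12λ + 29 = 0:
  Δ = 12² - 4·29 = 144 - 116 = 28,  λ = (12 ± √28)/2 = (12 ± 5.2915)/2 ≈ 8.6458 or 3.3542.
  Sorted: λ_1 = 8.6458,  λ_2 = 4,  λ_3 = 3.3542  (check: sum = 16 = tr ✓).

Step 4 — unit eigenvector for λ_1 ≈ 8.6458: v spans the null space of (Sigma - λ_1 I), whose rows are
  r_1 = (-3.6458, 2, -1),  r_2 = (2, -1.6458, -1),  r_3 = (-1, -1, -4.6458).
  v is orthogonal to every row, so take v ∝ r_1 × r_2 = ((2)·(-1) - (-1)·(-1.6458), (-1)·(2) - (-3.6458)·(-1), (-3.6458)·(-1.6458) - (2)·(2)) ≈ (-3.6458, -5.6458, 2).
  Rescale (multiply by -1 so the first nonzero entry is positive): u = (3.6458, 5.6458, -2).
  ||u|| = √((3.6458)² + (5.6458)² + (-2)²) = √(49.166) ≈ 7.0118,  v_1 = u/||u|| ≈ (0.5199, 0.8052, -0.2852) (||v_1|| = 1).

λ_1 = 8.6458,  λ_2 = 4,  λ_3 = 3.3542;  v_1 ≈ (0.5199, 0.8052, -0.2852)


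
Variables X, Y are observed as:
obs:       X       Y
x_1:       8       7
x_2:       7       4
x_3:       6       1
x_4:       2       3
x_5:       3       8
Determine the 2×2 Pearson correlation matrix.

Step 1 — column means:
  mean(X) = (8 + 7 + 6 + 2 + 3) / 5 = 26/5 = 5.2
  mean(Y) = (7 + 4 + 1 + 3 + 8) / 5 = 23/5 = 4.6

Step 2 — sample variances and covariances s[i,j] = (1/(n-1)) · Σ_k (x_{k,i} - mean_i) · (x_{k,j} - mean_j), with n-1 = 4:
  s[X,X] = ((2.8)·(2.8) + (1.8)·(1.8) + (0.8)·(0.8) + (-3.2)·(-3.2) + (-2.2)·(-2.2)) / 4 = 26.8/4 = 6.7
  s[X,Y] = ((2.8)·(2.4) + (1.8)·(-0.6) + (0.8)·(-3.6) + (-3.2)·(-1.6) + (-2.2)·(3.4)) / 4 = 0.4/4 = 0.1
  s[Y,Y] = ((2.4)·(2.4) + (-0.6)·(-0.6) + (-3.6)·(-3.6) + (-1.6)·(-1.6) + (3.4)·(3.4)) / 4 = 33.2/4 = 8.3
  Sample standard deviations s_i = √(s[i,i]):
  s(X) = √(6.7) = 2.5884
  s(Y) = √(8.3) = 2.881

Step 3 — r_{ij} = s_{ij} / (s_i · s_j):
  r[X,X] = 1 (diagonal).
  r[X,Y] = 0.1 / (2.5884 · 2.881) = 0.1 / 7.4572 = 0.0134
  r[Y,Y] = 1 (diagonal).

R is symmetric with unit diagonal. Assembling:

R = [[1, 0.0134],
 [0.0134, 1]]


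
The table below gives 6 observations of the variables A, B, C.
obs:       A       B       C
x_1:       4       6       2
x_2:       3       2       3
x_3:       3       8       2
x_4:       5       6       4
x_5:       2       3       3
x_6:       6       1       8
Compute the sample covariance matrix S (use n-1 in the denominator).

Step 1 — column means:
  mean(A) = (4 + 3 + 3 + 5 + 2 + 6) / 6 = 23/6 = 3.8333
  mean(B) = (6 + 2 + 8 + 6 + 3 + 1) / 6 = 26/6 = 4.3333
  mean(C) = (2 + 3 + 2 + 4 + 3 + 8) / 6 = 22/6 = 3.6667

Step 2 — sample covariance S[i,j] = (1/(n-1)) · Σ_k (x_{k,i} - mean_i) · (x_{k,j} - mean_j), with n-1 = 5.
  S[A,A] = ((0.1667)·(0.1667) + (-0.8333)·(-0.8333) + (-0.8333)·(-0.8333) + (1.1667)·(1.1667) + (-1.8333)·(-1.8333) + (2.1667)·(2.1667)) / 5 = 10.8333/5 = 2.1667
  S[A,B] = ((0.1667)·(1.6667) + (-0.8333)·(-2.3333) + (-0.8333)·(3.6667) + (1.1667)·(1.6667) + (-1.8333)·(-1.3333) + (2.1667)·(-3.3333)) / 5 = -3.6667/5 = -0.7333
  S[A,C] = ((0.1667)·(-1.6667) + (-0.8333)·(-0.6667) + (-0.8333)·(-1.6667) + (1.1667)·(0.3333) + (-1.8333)·(-0.6667) + (2.1667)·(4.3333)) / 5 = 12.6667/5 = 2.5333
  S[B,B] = ((1.6667)·(1.6667) + (-2.3333)·(-2.3333) + (3.6667)·(3.6667) + (1.6667)·(1.6667) + (-1.3333)·(-1.3333) + (-3.3333)·(-3.3333)) / 5 = 37.3333/5 = 7.4667
  S[B,C] = ((1.6667)·(-1.6667) + (-2.3333)·(-0.6667) + (3.6667)·(-1.6667) + (1.6667)·(0.3333) + (-1.3333)·(-0.6667) + (-3.3333)·(4.3333)) / 5 = -20.3333/5 = -4.0667
  S[C,C] = ((-1.6667)·(-1.6667) + (-0.6667)·(-0.6667) + (-1.6667)·(-1.6667) + (0.3333)·(0.3333) + (-0.6667)·(-0.6667) + (4.3333)·(4.3333)) / 5 = 25.3333/5 = 5.0667

S is symmetric (S[j,i] = S[i,j]). Assembling:

S = [[2.1667, -0.7333, 2.5333],
 [-0.7333, 7.4667, -4.0667],
 [2.5333, -4.0667, 5.0667]]


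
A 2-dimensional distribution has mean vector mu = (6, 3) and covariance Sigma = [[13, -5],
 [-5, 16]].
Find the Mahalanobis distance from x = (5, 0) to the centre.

Step 1 — centre the observation: (x - mu) = (-1, -3).

Step 2 — invert Sigma. det(Sigma) = 13·16 - (-5)² = 183.
  Sigma^{-1} = (1/det) · [[d, -b], [-b, a]] = [[0.0874, 0.0273],
 [0.0273, 0.071]].

Step 3 — form the quadratic (x - mu)^T · Sigma^{-1} · (x - mu):
  Sigma^{-1} · (x - mu) = (-0.1694, -0.2404).
  (x - mu)^T · [Sigma^{-1} · (x - mu)] = (-1)·(-0.1694) + (-3)·(-0.2404) = 0.8907.

Step 4 — take square root: d = √(0.8907) ≈ 0.9438.

d(x, mu) = √(0.8907) ≈ 0.9438


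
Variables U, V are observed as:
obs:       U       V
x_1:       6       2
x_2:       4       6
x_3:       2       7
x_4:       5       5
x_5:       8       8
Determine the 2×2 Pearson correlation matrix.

Step 1 — column means:
  mean(U) = (6 + 4 + 2 + 5 + 8) / 5 = 25/5 = 5
  mean(V) = (2 + 6 + 7 + 5 + 8) / 5 = 28/5 = 5.6

Step 2 — sample variances and covariances s[i,j] = (1/(n-1)) · Σ_k (x_{k,i} - mean_i) · (x_{k,j} - mean_j), with n-1 = 4:
  s[U,U] = ((1)·(1) + (-1)·(-1) + (-3)·(-3) + (0)·(0) + (3)·(3)) / 4 = 20/4 = 5
  s[U,V] = ((1)·(-3.6) + (-1)·(0.4) + (-3)·(1.4) + (0)·(-0.6) + (3)·(2.4)) / 4 = -1/4 = -0.25
  s[V,V] = ((-3.6)·(-3.6) + (0.4)·(0.4) + (1.4)·(1.4) + (-0.6)·(-0.6) + (2.4)·(2.4)) / 4 = 21.2/4 = 5.3
  Sample standard deviations s_i = √(s[i,i]):
  s(U) = √(5) = 2.2361
  s(V) = √(5.3) = 2.3022

Step 3 — r_{ij} = s_{ij} / (s_i · s_j):
  r[U,U] = 1 (diagonal).
  r[U,V] = -0.25 / (2.2361 · 2.3022) = -0.25 / 5.1478 = -0.0486
  r[V,V] = 1 (diagonal).

R is symmetric with unit diagonal. Assembling:

R = [[1, -0.0486],
 [-0.0486, 1]]


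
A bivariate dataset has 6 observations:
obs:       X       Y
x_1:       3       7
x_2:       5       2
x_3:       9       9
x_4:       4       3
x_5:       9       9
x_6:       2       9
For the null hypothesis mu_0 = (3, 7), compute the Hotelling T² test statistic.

Step 1 — sample mean vector:
  mean(X) = (3 + 5 + 9 + 4 + 9 + 2) / 6 = 32/6 = 5.3333
  mean(Y) = (7 + 2 + 9 + 3 + 9 + 9) / 6 = 39/6 = 6.5
  x̄ = (5.3333, 6.5),  deviation x̄ - mu_0 = (5.3333, 6.5) - (3, 7) = (2.3333, -0.5).

Step 2 — sample covariance matrix, S[i,j] = (1/(n-1)) · Σ_k (x_{k,i} - mean_i) · (x_{k,j} - mean_j), divisor n-1 = 5:
  S[X,X] = ((-2.3333)·(-2.3333) + (-0.3333)·(-0.3333) + (3.6667)·(3.6667) + (-1.3333)·(-1.3333) + (3.6667)·(3.6667) + (-3.3333)·(-3.3333)) / 5 = 45.3333/5 = 9.0667
  S[X,Y] = ((-2.3333)·(0.5) + (-0.3333)·(-4.5) + (3.6667)·(2.5) + (-1.3333)·(-3.5) + (3.6667)·(2.5) + (-3.3333)·(2.5)) / 5 = 15/5 = 3
  S[Y,Y] = ((0.5)·(0.5) + (-4.5)·(-4.5) + (2.5)·(2.5) + (-3.5)·(-3.5) + (2.5)·(2.5) + (2.5)·(2.5)) / 5 = 51.5/5 = 10.3
  S = [[9.0667, 3],
 [3, 10.3]].

Step 3 — invert S. det(S) = 9.0667·10.3 - (3)² = 84.3867.
  S^{-1} = (1/det) · [[d, -b], [-b, a]] = [[0.1221, -0.0356],
 [-0.0356, 0.1074]].

Step 4 — quadratic form (x̄ - mu_0)^T · S^{-1} · (x̄ - mu_0):
  S^{-1} · (x̄ - mu_0) = (0.3026, -0.1367),
  (x̄ - mu_0)^T · [...] = (2.3333)·(0.3026) + (-0.5)·(-0.1367) = 0.7743.

Step 5 — scale by n: T² = 6 · 0.7743 = 4.6461.

T² ≈ 4.6461


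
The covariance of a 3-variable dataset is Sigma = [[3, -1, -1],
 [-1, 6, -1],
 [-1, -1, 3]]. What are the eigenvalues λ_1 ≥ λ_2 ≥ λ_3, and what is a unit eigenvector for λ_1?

Step 1 — characteristic polynomial p(λ) = det(λI - Sigma) = λ³ - tr·λ² + c_1·λ - det, where tr = trace, c_1 = sum of the principal 2×2 minors, det = det(Sigma):
  tr = 3 + 6 + 3 = 12,
  c_1 = (3·6 - (-1)²) + (3·3 - (-1)²) + (6·3 - (-1)²) = 17 + 8 + 17 = 42,
  det = 3·(6·3 - (-1)²) - (-1)·((-1)·3 - (-1)·(-1)) + (-1)·((-1)·(-1) - 6·(-1)) = 3·(17) - (-1)·(-4) + (-1)·(7) = 40.
  So p(λ) = λ³ - 12λ² + 42λ - 40.
Step 2 — look for an integer root (rational root theorem: any rational root is an integer divisor of 40). Testing λ = 4:
  p(4) = 64 - 192 + 168 - 40 = 0  ✓
  Dividing out (λ - 4): p(λ) = (λ - 4)(λ² - 8λ + 10).
Step 3 — remaining eigenvalues from the quadratic λ² - 8λ + 10 = 0:
  Δ = 8² - 4·10 = 64 - 40 = 24,  λ = (8 ± √24)/2 = (8 ± 4.899)/2 ≈ 6.4495 or 1.5505.
  Sorted: λ_1 = 6.4495,  λ_2 = 4,  λ_3 = 1.5505  (check: sum = 12 = tr ✓).

Step 4 — unit eigenvector for λ_1 ≈ 6.4495: v spans the null space of (Sigma - λ_1 I), whose rows are
  r_1 = (-3.4495, -1, -1),  r_2 = (-1, -0.4495, -1),  r_3 = (-1, -1, -3.4495).
  v is orthogonal to every row, so take v ∝ r_1 × r_2 = ((-1)·(-1) - (-1)·(-0.4495), (-1)·(-1) - (-3.4495)·(-1), (-3.4495)·(-0.4495) - (-1)·(-1)) ≈ (0.5505, -2.4495, 0.5505).
  Let u = (0.5505, -2.4495, 0.5505).
  ||u|| = √((0.5505)² + (-2.4495)² + (0.5505)²) = √(6.6061) ≈ 2.5702,  v_1 = u/||u|| ≈ (0.2142, -0.953, 0.2142) (||v_1|| = 1).

λ_1 = 6.4495,  λ_2 = 4,  λ_3 = 1.5505;  v_1 ≈ (0.2142, -0.953, 0.2142)


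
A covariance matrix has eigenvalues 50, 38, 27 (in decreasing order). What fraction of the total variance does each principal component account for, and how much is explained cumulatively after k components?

Step 1 — total variance = trace(Sigma) = Σ λ_i = 50 + 38 + 27 = 115.

Step 2 — fraction explained by component i = λ_i / Σ λ:
  PC1: 50/115 = 0.4348
  PC2: 38/115 = 0.3304
  PC3: 27/115 = 0.2348

Step 3 — cumulative fraction after k components = (λ_1 + ... + λ_k) / Σ λ:
  k = 1: 50/115 = 0.4348
  k = 2: (50 + 38)/115 = 88/115 = 0.7652
  k = 3: (50 + 38 + 27)/115 = 115/115 = 1

Summary (fraction, with percent):

explained: PC1 0.4348 (43.48%), PC2 0.3304 (33.04%), PC3 0.2348 (23.48%);  cumulative: 0.4348, 0.7652, 1


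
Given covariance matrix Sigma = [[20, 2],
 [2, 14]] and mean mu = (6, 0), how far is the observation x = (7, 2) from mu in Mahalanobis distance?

Step 1 — centre the observation: (x - mu) = (1, 2).

Step 2 — invert Sigma. det(Sigma) = 20·14 - (2)² = 276.
  Sigma^{-1} = (1/det) · [[d, -b], [-b, a]] = [[0.0507, -0.0072],
 [-0.0072, 0.0725]].

Step 3 — form the quadratic (x - mu)^T · Sigma^{-1} · (x - mu):
  Sigma^{-1} · (x - mu) = (0.0362, 0.1377).
  (x - mu)^T · [Sigma^{-1} · (x - mu)] = (1)·(0.0362) + (2)·(0.1377) = 0.3116.

Step 4 — take square root: d = √(0.3116) ≈ 0.5582.

d(x, mu) = √(0.3116) ≈ 0.5582


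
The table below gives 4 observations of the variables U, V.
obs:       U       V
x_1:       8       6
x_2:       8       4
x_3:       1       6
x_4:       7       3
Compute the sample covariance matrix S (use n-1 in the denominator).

Step 1 — column means:
  mean(U) = (8 + 8 + 1 + 7) / 4 = 24/4 = 6
  mean(V) = (6 + 4 + 6 + 3) / 4 = 19/4 = 4.75

Step 2 — sample covariance S[i,j] = (1/(n-1)) · Σ_k (x_{k,i} - mean_i) · (x_{k,j} - mean_j), with n-1 = 3.
  S[U,U] = ((2)·(2) + (2)·(2) + (-5)·(-5) + (1)·(1)) / 3 = 34/3 = 11.3333
  S[U,V] = ((2)·(1.25) + (2)·(-0.75) + (-5)·(1.25) + (1)·(-1.75)) / 3 = -7/3 = -2.3333
  S[V,V] = ((1.25)·(1.25) + (-0.75)·(-0.75) + (1.25)·(1.25) + (-1.75)·(-1.75)) / 3 = 6.75/3 = 2.25

S is symmetric (S[j,i] = S[i,j]). Assembling:

S = [[11.3333, -2.3333],
 [-2.3333, 2.25]]


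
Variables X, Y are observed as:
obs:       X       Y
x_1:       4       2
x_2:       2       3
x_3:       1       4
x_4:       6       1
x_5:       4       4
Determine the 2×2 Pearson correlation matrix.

Step 1 — column means:
  mean(X) = (4 + 2 + 1 + 6 + 4) / 5 = 17/5 = 3.4
  mean(Y) = (2 + 3 + 4 + 1 + 4) / 5 = 14/5 = 2.8

Step 2 — sample variances and covariances s[i,j] = (1/(n-1)) · Σ_k (x_{k,i} - mean_i) · (x_{k,j} - mean_j), with n-1 = 4:
  s[X,X] = ((0.6)·(0.6) + (-1.4)·(-1.4) + (-2.4)·(-2.4) + (2.6)·(2.6) + (0.6)·(0.6)) / 4 = 15.2/4 = 3.8
  s[X,Y] = ((0.6)·(-0.8) + (-1.4)·(0.2) + (-2.4)·(1.2) + (2.6)·(-1.8) + (0.6)·(1.2)) / 4 = -7.6/4 = -1.9
  s[Y,Y] = ((-0.8)·(-0.8) + (0.2)·(0.2) + (1.2)·(1.2) + (-1.8)·(-1.8) + (1.2)·(1.2)) / 4 = 6.8/4 = 1.7
  Sample standard deviations s_i = √(s[i,i]):
  s(X) = √(3.8) = 1.9494
  s(Y) = √(1.7) = 1.3038

Step 3 — r_{ij} = s_{ij} / (s_i · s_j):
  r[X,X] = 1 (diagonal).
  r[X,Y] = -1.9 / (1.9494 · 1.3038) = -1.9 / 2.5417 = -0.7475
  r[Y,Y] = 1 (diagonal).

R is symmetric with unit diagonal. Assembling:

R = [[1, -0.7475],
 [-0.7475, 1]]


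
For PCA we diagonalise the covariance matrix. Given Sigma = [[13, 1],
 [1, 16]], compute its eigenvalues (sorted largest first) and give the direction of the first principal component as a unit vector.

Step 1 — characteristic polynomial of 2×2 Sigma:
  det(Sigma - λI) = λ² - trace · λ + det = 0.
  trace = 13 + 16 = 29, det = 13·16 - (1)² = 207.
Step 2 — discriminant:
  Δ = trace² - 4·det = 841 - 828 = 13.
Step 3 — eigenvalues:
  λ = (trace ± √Δ)/2 = (29 ± 3.6056)/2,
  λ_1 = 16.3028,  λ_2 = 12.6972.

Step 4 — unit eigenvector for λ_1: solve (Sigma - λ_1 I)v = 0. First row:
  (13 - 16.3028)·v_x + (1)·v_y = 0, i.e. (-3.3028)·v_x + (1)·v_y = 0,
  so v ∝ (b, λ_1 - a) = (1, 3.3028) = u.
  ||u|| = √((1)² + (3.3028)²) = √(11.9083) ≈ 3.4508,
  v_1 = u/||u|| ≈ (0.2898, 0.9571) (||v_1|| = 1).

λ_1 = 16.3028,  λ_2 = 12.6972;  v_1 ≈ (0.2898, 0.9571)


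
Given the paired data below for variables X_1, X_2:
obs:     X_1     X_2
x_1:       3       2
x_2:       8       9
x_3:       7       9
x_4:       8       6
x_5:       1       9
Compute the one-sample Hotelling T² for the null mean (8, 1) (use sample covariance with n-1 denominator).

Step 1 — sample mean vector:
  mean(X_1) = (3 + 8 + 7 + 8 + 1) / 5 = 27/5 = 5.4
  mean(X_2) = (2 + 9 + 9 + 6 + 9) / 5 = 35/5 = 7
  x̄ = (5.4, 7),  deviation x̄ - mu_0 = (5.4, 7) - (8, 1) = (-2.6, 6).

Step 2 — sample covariance matrix, S[i,j] = (1/(n-1)) · Σ_k (x_{k,i} - mean_i) · (x_{k,j} - mean_j), divisor n-1 = 4:
  S[X_1,X_1] = ((-2.4)·(-2.4) + (2.6)·(2.6) + (1.6)·(1.6) + (2.6)·(2.6) + (-4.4)·(-4.4)) / 4 = 41.2/4 = 10.3
  S[X_1,X_2] = ((-2.4)·(-5) + (2.6)·(2) + (1.6)·(2) + (2.6)·(-1) + (-4.4)·(2)) / 4 = 9/4 = 2.25
  S[X_2,X_2] = ((-5)·(-5) + (2)·(2) + (2)·(2) + (-1)·(-1) + (2)·(2)) / 4 = 38/4 = 9.5
  S = [[10.3, 2.25],
 [2.25, 9.5]].

Step 3 — invert S. det(S) = 10.3·9.5 - (2.25)² = 92.7875.
  S^{-1} = (1/det) · [[d, -b], [-b, a]] = [[0.1024, -0.0242],
 [-0.0242, 0.111]].

Step 4 — quadratic form (x̄ - mu_0)^T · S^{-1} · (x̄ - mu_0):
  S^{-1} · (x̄ - mu_0) = (-0.4117, 0.7291),
  (x̄ - mu_0)^T · [...] = (-2.6)·(-0.4117) + (6)·(0.7291) = 5.4449.

Step 5 — scale by n: T² = 5 · 5.4449 = 27.2246.

T² ≈ 27.2246


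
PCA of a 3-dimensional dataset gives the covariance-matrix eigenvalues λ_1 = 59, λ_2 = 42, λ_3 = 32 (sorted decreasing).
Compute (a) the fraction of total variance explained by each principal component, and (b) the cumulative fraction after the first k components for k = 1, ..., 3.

Step 1 — total variance = trace(Sigma) = Σ λ_i = 59 + 42 + 32 = 133.

Step 2 — fraction explained by component i = λ_i / Σ λ:
  PC1: 59/133 = 0.4436
  PC2: 42/133 = 0.3158
  PC3: 32/133 = 0.2406

Step 3 — cumulative fraction after k components = (λ_1 + ... + λ_k) / Σ λ:
  k = 1: 59/133 = 0.4436
  k = 2: (59 + 42)/133 = 101/133 = 0.7594
  k = 3: (59 + 42 + 32)/133 = 133/133 = 1

Summary (fraction, with percent):

explained: PC1 0.4436 (44.36%), PC2 0.3158 (31.58%), PC3 0.2406 (24.06%);  cumulative: 0.4436, 0.7594, 1


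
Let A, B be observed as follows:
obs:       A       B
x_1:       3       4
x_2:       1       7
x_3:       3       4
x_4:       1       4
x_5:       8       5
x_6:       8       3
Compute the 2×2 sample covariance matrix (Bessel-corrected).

Step 1 — column means:
  mean(A) = (3 + 1 + 3 + 1 + 8 + 8) / 6 = 24/6 = 4
  mean(B) = (4 + 7 + 4 + 4 + 5 + 3) / 6 = 27/6 = 4.5

Step 2 — sample covariance S[i,j] = (1/(n-1)) · Σ_k (x_{k,i} - mean_i) · (x_{k,j} - mean_j), with n-1 = 5.
  S[A,A] = ((-1)·(-1) + (-3)·(-3) + (-1)·(-1) + (-3)·(-3) + (4)·(4) + (4)·(4)) / 5 = 52/5 = 10.4
  S[A,B] = ((-1)·(-0.5) + (-3)·(2.5) + (-1)·(-0.5) + (-3)·(-0.5) + (4)·(0.5) + (4)·(-1.5)) / 5 = -9/5 = -1.8
  S[B,B] = ((-0.5)·(-0.5) + (2.5)·(2.5) + (-0.5)·(-0.5) + (-0.5)·(-0.5) + (0.5)·(0.5) + (-1.5)·(-1.5)) / 5 = 9.5/5 = 1.9

S is symmetric (S[j,i] = S[i,j]). Assembling:

S = [[10.4, -1.8],
 [-1.8, 1.9]]


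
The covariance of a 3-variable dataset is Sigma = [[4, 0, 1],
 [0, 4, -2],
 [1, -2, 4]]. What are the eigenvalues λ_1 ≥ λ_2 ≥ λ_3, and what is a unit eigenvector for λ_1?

Step 1 — characteristic polynomial p(λ) = det(λI - Sigma) = λ³ - tr·λ² + c_1·λ - det, where tr = trace, c_1 = sum of the principal 2×2 minors, det = det(Sigma):
  tr = 4 + 4 + 4 = 12,
  c_1 = (4·4 - (0)²) + (4·4 - (1)²) + (4·4 - (-2)²) = 16 + 15 + 12 = 43,
  det = 4·(4·4 - (-2)²) - (0)·((0)·4 - (-2)·(1)) + (1)·((0)·(-2) - 4·(1)) = 4·(12) - (0)·(2) + (1)·(-4) = 44.
  So p(λ) = λ³ - 12λ² + 43λ - 44.
Step 2 — look for an integer root (rational root theorem: any rational root is an integer divisor of 44). Testing λ = 4:
  p(4) = 64 - 192 + 172 - 44 = 0  ✓
  Dividing out (λ - 4): p(λ) = (λ - 4)(λ² - 8λ + 11).
Step 3 — remaining eigenvalues from the quadratic λ² - 8λ + 11 = 0:
  Δ = 8² - 4·11 = 64 - 44 = 20,  λ = (8 ± √20)/2 = (8 ± 4.4721)/2 ≈ 6.2361 or 1.7639.
  Sorted: λ_1 = 6.2361,  λ_2 = 4,  λ_3 = 1.7639  (check: sum = 12 = tr ✓).

Step 4 — unit eigenvector for λ_1 ≈ 6.2361: v spans the null space of (Sigma - λ_1 I), whose rows are
  r_1 = (-2.2361, 0, 1),  r_2 = (0, -2.2361, -2),  r_3 = (1, -2, -2.2361).
  v is orthogonal to every row, so take v ∝ r_1 × r_2 = ((0)·(-2) - (1)·(-2.2361), (1)·(0) - (-2.2361)·(-2), (-2.2361)·(-2.2361) - (0)·(0)) ≈ (2.2361, -4.4721, 5).
  Let u = (2.2361, -4.4721, 5).
  ||u|| = √((2.2361)² + (-4.4721)² + (5)²) = √(50) ≈ 7.0711,  v_1 = u/||u|| ≈ (0.3162, -0.6325, 0.7071) (||v_1|| = 1).

λ_1 = 6.2361,  λ_2 = 4,  λ_3 = 1.7639;  v_1 ≈ (0.3162, -0.6325, 0.7071)


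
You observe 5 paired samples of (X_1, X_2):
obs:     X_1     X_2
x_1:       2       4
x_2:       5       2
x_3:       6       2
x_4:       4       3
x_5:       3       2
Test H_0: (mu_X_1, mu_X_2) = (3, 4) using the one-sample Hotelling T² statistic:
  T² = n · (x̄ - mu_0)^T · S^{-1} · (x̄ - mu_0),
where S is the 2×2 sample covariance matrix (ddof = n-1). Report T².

Step 1 — sample mean vector:
  mean(X_1) = (2 + 5 + 6 + 4 + 3) / 5 = 20/5 = 4
  mean(X_2) = (4 + 2 + 2 + 3 + 2) / 5 = 13/5 = 2.6
  x̄ = (4, 2.6),  deviation x̄ - mu_0 = (4, 2.6) - (3, 4) = (1, -1.4).

Step 2 — sample covariance matrix, S[i,j] = (1/(n-1)) · Σ_k (x_{k,i} - mean_i) · (x_{k,j} - mean_j), divisor n-1 = 4:
  S[X_1,X_1] = ((-2)·(-2) + (1)·(1) + (2)·(2) + (0)·(0) + (-1)·(-1)) / 4 = 10/4 = 2.5
  S[X_1,X_2] = ((-2)·(1.4) + (1)·(-0.6) + (2)·(-0.6) + (0)·(0.4) + (-1)·(-0.6)) / 4 = -4/4 = -1
  S[X_2,X_2] = ((1.4)·(1.4) + (-0.6)·(-0.6) + (-0.6)·(-0.6) + (0.4)·(0.4) + (-0.6)·(-0.6)) / 4 = 3.2/4 = 0.8
  S = [[2.5, -1],
 [-1, 0.8]].

Step 3 — invert S. det(S) = 2.5·0.8 - (-1)² = 1.
  S^{-1} = (1/det) · [[d, -b], [-b, a]] = [[0.8, 1],
 [1, 2.5]].

Step 4 — quadratic form (x̄ - mu_0)^T · S^{-1} · (x̄ - mu_0):
  S^{-1} · (x̄ - mu_0) = (-0.6, -2.5),
  (x̄ - mu_0)^T · [...] = (1)·(-0.6) + (-1.4)·(-2.5) = 2.9.

Step 5 — scale by n: T² = 5 · 2.9 = 14.5.

T² ≈ 14.5


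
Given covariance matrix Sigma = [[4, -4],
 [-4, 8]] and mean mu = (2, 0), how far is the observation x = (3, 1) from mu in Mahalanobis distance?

Step 1 — centre the observation: (x - mu) = (1, 1).

Step 2 — invert Sigma. det(Sigma) = 4·8 - (-4)² = 16.
  Sigma^{-1} = (1/det) · [[d, -b], [-b, a]] = [[0.5, 0.25],
 [0.25, 0.25]].

Step 3 — form the quadratic (x - mu)^T · Sigma^{-1} · (x - mu):
  Sigma^{-1} · (x - mu) = (0.75, 0.5).
  (x - mu)^T · [Sigma^{-1} · (x - mu)] = (1)·(0.75) + (1)·(0.5) = 1.25.

Step 4 — take square root: d = √(1.25) ≈ 1.118.

d(x, mu) = √(1.25) ≈ 1.118


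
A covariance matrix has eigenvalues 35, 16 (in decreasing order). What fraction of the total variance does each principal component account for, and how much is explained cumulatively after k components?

Step 1 — total variance = trace(Sigma) = Σ λ_i = 35 + 16 = 51.

Step 2 — fraction explained by component i = λ_i / Σ λ:
  PC1: 35/51 = 0.6863
  PC2: 16/51 = 0.3137

Step 3 — cumulative fraction after k components = (λ_1 + ... + λ_k) / Σ λ:
  k = 1: 35/51 = 0.6863
  k = 2: (35 + 16)/51 = 51/51 = 1

Summary (fraction, with percent):

explained: PC1 0.6863 (68.63%), PC2 0.3137 (31.37%);  cumulative: 0.6863, 1


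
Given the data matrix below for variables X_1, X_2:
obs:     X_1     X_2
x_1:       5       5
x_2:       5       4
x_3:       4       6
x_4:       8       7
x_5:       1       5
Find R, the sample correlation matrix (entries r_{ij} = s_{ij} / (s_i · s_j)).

Step 1 — column means:
  mean(X_1) = (5 + 5 + 4 + 8 + 1) / 5 = 23/5 = 4.6
  mean(X_2) = (5 + 4 + 6 + 7 + 5) / 5 = 27/5 = 5.4

Step 2 — sample variances and covariances s[i,j] = (1/(n-1)) · Σ_k (x_{k,i} - mean_i) · (x_{k,j} - mean_j), with n-1 = 4:
  s[X_1,X_1] = ((0.4)·(0.4) + (0.4)·(0.4) + (-0.6)·(-0.6) + (3.4)·(3.4) + (-3.6)·(-3.6)) / 4 = 25.2/4 = 6.3
  s[X_1,X_2] = ((0.4)·(-0.4) + (0.4)·(-1.4) + (-0.6)·(0.6) + (3.4)·(1.6) + (-3.6)·(-0.4)) / 4 = 5.8/4 = 1.45
  s[X_2,X_2] = ((-0.4)·(-0.4) + (-1.4)·(-1.4) + (0.6)·(0.6) + (1.6)·(1.6) + (-0.4)·(-0.4)) / 4 = 5.2/4 = 1.3
  Sample standard deviations s_i = √(s[i,i]):
  s(X_1) = √(6.3) = 2.51
  s(X_2) = √(1.3) = 1.1402

Step 3 — r_{ij} = s_{ij} / (s_i · s_j):
  r[X_1,X_1] = 1 (diagonal).
  r[X_1,X_2] = 1.45 / (2.51 · 1.1402) = 1.45 / 2.8618 = 0.5067
  r[X_2,X_2] = 1 (diagonal).

R is symmetric with unit diagonal. Assembling:

R = [[1, 0.5067],
 [0.5067, 1]]


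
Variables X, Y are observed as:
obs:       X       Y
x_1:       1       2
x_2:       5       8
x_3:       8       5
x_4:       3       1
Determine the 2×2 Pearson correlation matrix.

Step 1 — column means:
  mean(X) = (1 + 5 + 8 + 3) / 4 = 17/4 = 4.25
  mean(Y) = (2 + 8 + 5 + 1) / 4 = 16/4 = 4

Step 2 — sample variances and covariances s[i,j] = (1/(n-1)) · Σ_k (x_{k,i} - mean_i) · (x_{k,j} - mean_j), with n-1 = 3:
  s[X,X] = ((-3.25)·(-3.25) + (0.75)·(0.75) + (3.75)·(3.75) + (-1.25)·(-1.25)) / 3 = 26.75/3 = 8.9167
  s[X,Y] = ((-3.25)·(-2) + (0.75)·(4) + (3.75)·(1) + (-1.25)·(-3)) / 3 = 17/3 = 5.6667
  s[Y,Y] = ((-2)·(-2) + (4)·(4) + (1)·(1) + (-3)·(-3)) / 3 = 30/3 = 10
  Sample standard deviations s_i = √(s[i,i]):
  s(X) = √(8.9167) = 2.9861
  s(Y) = √(10) = 3.1623

Step 3 — r_{ij} = s_{ij} / (s_i · s_j):
  r[X,X] = 1 (diagonal).
  r[X,Y] = 5.6667 / (2.9861 · 3.1623) = 5.6667 / 9.4428 = 0.6001
  r[Y,Y] = 1 (diagonal).

R is symmetric with unit diagonal. Assembling:

R = [[1, 0.6001],
 [0.6001, 1]]


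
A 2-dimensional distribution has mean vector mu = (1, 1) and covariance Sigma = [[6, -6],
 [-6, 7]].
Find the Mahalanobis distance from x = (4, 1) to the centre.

Step 1 — centre the observation: (x - mu) = (3, 0).

Step 2 — invert Sigma. det(Sigma) = 6·7 - (-6)² = 6.
  Sigma^{-1} = (1/det) · [[d, -b], [-b, a]] = [[1.1667, 1],
 [1, 1]].

Step 3 — form the quadratic (x - mu)^T · Sigma^{-1} · (x - mu):
  Sigma^{-1} · (x - mu) = (3.5, 3).
  (x - mu)^T · [Sigma^{-1} · (x - mu)] = (3)·(3.5) + (0)·(3) = 10.5.

Step 4 — take square root: d = √(10.5) ≈ 3.2404.

d(x, mu) = √(10.5) ≈ 3.2404


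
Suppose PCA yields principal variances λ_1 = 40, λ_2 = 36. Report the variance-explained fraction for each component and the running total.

Step 1 — total variance = trace(Sigma) = Σ λ_i = 40 + 36 = 76.

Step 2 — fraction explained by component i = λ_i / Σ λ:
  PC1: 40/76 = 0.5263
  PC2: 36/76 = 0.4737

Step 3 — cumulative fraction after k components = (λ_1 + ... + λ_k) / Σ λ:
  k = 1: 40/76 = 0.5263
  k = 2: (40 + 36)/76 = 76/76 = 1

Summary (fraction, with percent):

explained: PC1 0.5263 (52.63%), PC2 0.4737 (47.37%);  cumulative: 0.5263, 1


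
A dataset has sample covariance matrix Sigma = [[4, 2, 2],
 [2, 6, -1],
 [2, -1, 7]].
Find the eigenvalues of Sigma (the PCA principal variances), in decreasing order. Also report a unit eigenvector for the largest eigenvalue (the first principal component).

Step 1 — characteristic polynomial p(λ) = det(λI - Sigma) = λ³ - tr·λ² + c_1·λ - det, where tr = trace, c_1 = sum of the principal 2×2 minors, det = det(Sigma):
  tr = 4 + 6 + 7 = 17,
  c_1 = (4·6 - (2)²) + (4·7 - (2)²) + (6·7 - (-1)²) = 20 + 24 + 41 = 85,
  det = 4·(6·7 - (-1)²) - (2)·((2)·7 - (-1)·(2)) + (2)·((2)·(-1) - 6·(2)) = 4·(41) - (2)·(16) + (2)·(-14) = 104.
  So p(λ) = λ³ - 17λ² + 85λ - 104.
Step 2 — look for an integer root (rational root theorem: any rational root is an integer divisor of 104). Testing λ = 8:
  p(8) = 512 - 1088 + 680 - 104 = 0  ✓
  Dividing out (λ - 8): p(λ) = (λ - 8)(λ² - 9λ + 13).
Step 3 — remaining eigenvalues from the quadratic λ² - 9λ + 13 = 0:
  Δ = 9² - 4·13 = 81 - 52 = 29,  λ = (9 ± √29)/2 = (9 ± 5.3852)/2 ≈ 7.1926 or 1.8074.
  Sorted: λ_1 = 8,  λ_2 = 7.1926,  λ_3 = 1.8074  (check: sum = 17 = tr ✓).

Step 4 — unit eigenvector for λ_1 = 8: v spans the null space of (Sigma - λ_1 I), whose rows are
  r_1 = (-4, 2, 2),  r_2 = (2, -2, -1),  r_3 = (2, -1, -1).
  v is orthogonal to every row, so take v ∝ r_1 × r_2 = ((2)·(-1) - (2)·(-2), (2)·(2) - (-4)·(-1), (-4)·(-2) - (2)·(2)) = (2, 0, 4).
  Rescale (divide by 2): u = (1, 0, 2).
  ||u|| = √((1)² + (0)² + (2)²) = √(5) ≈ 2.2361,  v_1 = u/||u|| ≈ (0.4472, 0, 0.8944) (||v_1|| = 1).

λ_1 = 8,  λ_2 = 7.1926,  λ_3 = 1.8074;  v_1 ≈ (0.4472, 0, 0.8944)


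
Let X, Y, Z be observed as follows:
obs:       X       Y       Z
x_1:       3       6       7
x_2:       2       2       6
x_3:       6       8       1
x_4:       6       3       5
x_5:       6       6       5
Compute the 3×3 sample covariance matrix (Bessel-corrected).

Step 1 — column means:
  mean(X) = (3 + 2 + 6 + 6 + 6) / 5 = 23/5 = 4.6
  mean(Y) = (6 + 2 + 8 + 3 + 6) / 5 = 25/5 = 5
  mean(Z) = (7 + 6 + 1 + 5 + 5) / 5 = 24/5 = 4.8

Step 2 — sample covariance S[i,j] = (1/(n-1)) · Σ_k (x_{k,i} - mean_i) · (x_{k,j} - mean_j), with n-1 = 4.
  S[X,X] = ((-1.6)·(-1.6) + (-2.6)·(-2.6) + (1.4)·(1.4) + (1.4)·(1.4) + (1.4)·(1.4)) / 4 = 15.2/4 = 3.8
  S[X,Y] = ((-1.6)·(1) + (-2.6)·(-3) + (1.4)·(3) + (1.4)·(-2) + (1.4)·(1)) / 4 = 9/4 = 2.25
  S[X,Z] = ((-1.6)·(2.2) + (-2.6)·(1.2) + (1.4)·(-3.8) + (1.4)·(0.2) + (1.4)·(0.2)) / 4 = -11.4/4 = -2.85
  S[Y,Y] = ((1)·(1) + (-3)·(-3) + (3)·(3) + (-2)·(-2) + (1)·(1)) / 4 = 24/4 = 6
  S[Y,Z] = ((1)·(2.2) + (-3)·(1.2) + (3)·(-3.8) + (-2)·(0.2) + (1)·(0.2)) / 4 = -13/4 = -3.25
  S[Z,Z] = ((2.2)·(2.2) + (1.2)·(1.2) + (-3.8)·(-3.8) + (0.2)·(0.2) + (0.2)·(0.2)) / 4 = 20.8/4 = 5.2

S is symmetric (S[j,i] = S[i,j]). Assembling:

S = [[3.8, 2.25, -2.85],
 [2.25, 6, -3.25],
 [-2.85, -3.25, 5.2]]


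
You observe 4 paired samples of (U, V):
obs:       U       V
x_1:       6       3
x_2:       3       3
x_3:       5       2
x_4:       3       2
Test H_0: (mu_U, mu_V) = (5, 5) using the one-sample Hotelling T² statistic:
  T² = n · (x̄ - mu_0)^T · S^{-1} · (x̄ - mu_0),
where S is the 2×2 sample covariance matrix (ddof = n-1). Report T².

Step 1 — sample mean vector:
  mean(U) = (6 + 3 + 5 + 3) / 4 = 17/4 = 4.25
  mean(V) = (3 + 3 + 2 + 2) / 4 = 10/4 = 2.5
  x̄ = (4.25, 2.5),  deviation x̄ - mu_0 = (4.25, 2.5) - (5, 5) = (-0.75, -2.5).

Step 2 — sample covariance matrix, S[i,j] = (1/(n-1)) · Σ_k (x_{k,i} - mean_i) · (x_{k,j} - mean_j), divisor n-1 = 3:
  S[U,U] = ((1.75)·(1.75) + (-1.25)·(-1.25) + (0.75)·(0.75) + (-1.25)·(-1.25)) / 3 = 6.75/3 = 2.25
  S[U,V] = ((1.75)·(0.5) + (-1.25)·(0.5) + (0.75)·(-0.5) + (-1.25)·(-0.5)) / 3 = 0.5/3 = 0.1667
  S[V,V] = ((0.5)·(0.5) + (0.5)·(0.5) + (-0.5)·(-0.5) + (-0.5)·(-0.5)) / 3 = 1/3 = 0.3333
  S = [[2.25, 0.1667],
 [0.1667, 0.3333]].

Step 3 — invert S. det(S) = 2.25·0.3333 - (0.1667)² = 0.7222.
  S^{-1} = (1/det) · [[d, -b], [-b, a]] = [[0.4615, -0.2308],
 [-0.2308, 3.1154]].

Step 4 — quadratic form (x̄ - mu_0)^T · S^{-1} · (x̄ - mu_0):
  S^{-1} · (x̄ - mu_0) = (0.2308, -7.6154),
  (x̄ - mu_0)^T · [...] = (-0.75)·(0.2308) + (-2.5)·(-7.6154) = 18.8654.

Step 5 — scale by n: T² = 4 · 18.8654 = 75.4615.

T² ≈ 75.4615


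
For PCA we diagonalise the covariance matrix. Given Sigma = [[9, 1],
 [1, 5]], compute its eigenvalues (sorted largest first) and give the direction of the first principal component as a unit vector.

Step 1 — characteristic polynomial of 2×2 Sigma:
  det(Sigma - λI) = λ² - trace · λ + det = 0.
  trace = 9 + 5 = 14, det = 9·5 - (1)² = 44.
Step 2 — discriminant:
  Δ = trace² - 4·det = 196 - 176 = 20.
Step 3 — eigenvalues:
  λ = (trace ± √Δ)/2 = (14 ± 4.4721)/2,
  λ_1 = 9.2361,  λ_2 = 4.7639.

Step 4 — unit eigenvector for λ_1: solve (Sigma - λ_1 I)v = 0. First row:
  (9 - 9.2361)·v_x + (1)·v_y = 0, i.e. (-0.2361)·v_x + (1)·v_y = 0,
  so v ∝ (b, λ_1 - a) = (1, 0.2361) = u.
  ||u|| = √((1)² + (0.2361)²) = √(1.0557) ≈ 1.0275,
  v_1 = u/||u|| ≈ (0.9732, 0.2298) (||v_1|| = 1).

λ_1 = 9.2361,  λ_2 = 4.7639;  v_1 ≈ (0.9732, 0.2298)


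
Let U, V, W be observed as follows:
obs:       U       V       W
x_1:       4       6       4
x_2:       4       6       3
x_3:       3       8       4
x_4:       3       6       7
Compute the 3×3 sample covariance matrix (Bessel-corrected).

Step 1 — column means:
  mean(U) = (4 + 4 + 3 + 3) / 4 = 14/4 = 3.5
  mean(V) = (6 + 6 + 8 + 6) / 4 = 26/4 = 6.5
  mean(W) = (4 + 3 + 4 + 7) / 4 = 18/4 = 4.5

Step 2 — sample covariance S[i,j] = (1/(n-1)) · Σ_k (x_{k,i} - mean_i) · (x_{k,j} - mean_j), with n-1 = 3.
  S[U,U] = ((0.5)·(0.5) + (0.5)·(0.5) + (-0.5)·(-0.5) + (-0.5)·(-0.5)) / 3 = 1/3 = 0.3333
  S[U,V] = ((0.5)·(-0.5) + (0.5)·(-0.5) + (-0.5)·(1.5) + (-0.5)·(-0.5)) / 3 = -1/3 = -0.3333
  S[U,W] = ((0.5)·(-0.5) + (0.5)·(-1.5) + (-0.5)·(-0.5) + (-0.5)·(2.5)) / 3 = -2/3 = -0.6667
  S[V,V] = ((-0.5)·(-0.5) + (-0.5)·(-0.5) + (1.5)·(1.5) + (-0.5)·(-0.5)) / 3 = 3/3 = 1
  S[V,W] = ((-0.5)·(-0.5) + (-0.5)·(-1.5) + (1.5)·(-0.5) + (-0.5)·(2.5)) / 3 = -1/3 = -0.3333
  S[W,W] = ((-0.5)·(-0.5) + (-1.5)·(-1.5) + (-0.5)·(-0.5) + (2.5)·(2.5)) / 3 = 9/3 = 3

S is symmetric (S[j,i] = S[i,j]). Assembling:

S = [[0.3333, -0.3333, -0.6667],
 [-0.3333, 1, -0.3333],
 [-0.6667, -0.3333, 3]]


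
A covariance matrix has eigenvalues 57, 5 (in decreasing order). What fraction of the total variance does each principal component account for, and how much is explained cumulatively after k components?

Step 1 — total variance = trace(Sigma) = Σ λ_i = 57 + 5 = 62.

Step 2 — fraction explained by component i = λ_i / Σ λ:
  PC1: 57/62 = 0.9194
  PC2: 5/62 = 0.0806

Step 3 — cumulative fraction after k components = (λ_1 + ... + λ_k) / Σ λ:
  k = 1: 57/62 = 0.9194
  k = 2: (57 + 5)/62 = 62/62 = 1

Summary (fraction, with percent):

explained: PC1 0.9194 (91.94%), PC2 0.0806 (8.06%);  cumulative: 0.9194, 1


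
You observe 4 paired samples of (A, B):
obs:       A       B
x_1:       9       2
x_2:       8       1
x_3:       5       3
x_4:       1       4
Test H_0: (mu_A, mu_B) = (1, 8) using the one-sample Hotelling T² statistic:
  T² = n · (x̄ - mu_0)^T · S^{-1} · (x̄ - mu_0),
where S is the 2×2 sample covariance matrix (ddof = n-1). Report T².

Step 1 — sample mean vector:
  mean(A) = (9 + 8 + 5 + 1) / 4 = 23/4 = 5.75
  mean(B) = (2 + 1 + 3 + 4) / 4 = 10/4 = 2.5
  x̄ = (5.75, 2.5),  deviation x̄ - mu_0 = (5.75, 2.5) - (1, 8) = (4.75, -5.5).

Step 2 — sample covariance matrix, S[i,j] = (1/(n-1)) · Σ_k (x_{k,i} - mean_i) · (x_{k,j} - mean_j), divisor n-1 = 3:
  S[A,A] = ((3.25)·(3.25) + (2.25)·(2.25) + (-0.75)·(-0.75) + (-4.75)·(-4.75)) / 3 = 38.75/3 = 12.9167
  S[A,B] = ((3.25)·(-0.5) + (2.25)·(-1.5) + (-0.75)·(0.5) + (-4.75)·(1.5)) / 3 = -12.5/3 = -4.1667
  S[B,B] = ((-0.5)·(-0.5) + (-1.5)·(-1.5) + (0.5)·(0.5) + (1.5)·(1.5)) / 3 = 5/3 = 1.6667
  S = [[12.9167, -4.1667],
 [-4.1667, 1.6667]].

Step 3 — invert S. det(S) = 12.9167·1.6667 - (-4.1667)² = 4.1667.
  S^{-1} = (1/det) · [[d, -b], [-b, a]] = [[0.4, 1],
 [1, 3.1]].

Step 4 — quadratic form (x̄ - mu_0)^T · S^{-1} · (x̄ - mu_0):
  S^{-1} · (x̄ - mu_0) = (-3.6, -12.3),
  (x̄ - mu_0)^T · [...] = (4.75)·(-3.6) + (-5.5)·(-12.3) = 50.55.

Step 5 — scale by n: T² = 4 · 50.55 = 202.2.

T² ≈ 202.2


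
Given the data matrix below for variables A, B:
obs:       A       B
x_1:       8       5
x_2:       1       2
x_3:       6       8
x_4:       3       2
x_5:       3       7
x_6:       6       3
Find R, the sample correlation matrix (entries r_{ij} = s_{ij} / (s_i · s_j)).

Step 1 — column means:
  mean(A) = (8 + 1 + 6 + 3 + 3 + 6) / 6 = 27/6 = 4.5
  mean(B) = (5 + 2 + 8 + 2 + 7 + 3) / 6 = 27/6 = 4.5

Step 2 — sample variances and covariances s[i,j] = (1/(n-1)) · Σ_k (x_{k,i} - mean_i) · (x_{k,j} - mean_j), with n-1 = 5:
  s[A,A] = ((3.5)·(3.5) + (-3.5)·(-3.5) + (1.5)·(1.5) + (-1.5)·(-1.5) + (-1.5)·(-1.5) + (1.5)·(1.5)) / 5 = 33.5/5 = 6.7
  s[A,B] = ((3.5)·(0.5) + (-3.5)·(-2.5) + (1.5)·(3.5) + (-1.5)·(-2.5) + (-1.5)·(2.5) + (1.5)·(-1.5)) / 5 = 13.5/5 = 2.7
  s[B,B] = ((0.5)·(0.5) + (-2.5)·(-2.5) + (3.5)·(3.5) + (-2.5)·(-2.5) + (2.5)·(2.5) + (-1.5)·(-1.5)) / 5 = 33.5/5 = 6.7
  Sample standard deviations s_i = √(s[i,i]):
  s(A) = √(6.7) = 2.5884
  s(B) = √(6.7) = 2.5884

Step 3 — r_{ij} = s_{ij} / (s_i · s_j):
  r[A,A] = 1 (diagonal).
  r[A,B] = 2.7 / (2.5884 · 2.5884) = 2.7 / 6.7 = 0.403
  r[B,B] = 1 (diagonal).

R is symmetric with unit diagonal. Assembling:

R = [[1, 0.403],
 [0.403, 1]]


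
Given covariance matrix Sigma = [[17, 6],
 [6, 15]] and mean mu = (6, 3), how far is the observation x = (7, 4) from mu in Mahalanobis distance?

Step 1 — centre the observation: (x - mu) = (1, 1).

Step 2 — invert Sigma. det(Sigma) = 17·15 - (6)² = 219.
  Sigma^{-1} = (1/det) · [[d, -b], [-b, a]] = [[0.0685, -0.0274],
 [-0.0274, 0.0776]].

Step 3 — form the quadratic (x - mu)^T · Sigma^{-1} · (x - mu):
  Sigma^{-1} · (x - mu) = (0.0411, 0.0502).
  (x - mu)^T · [Sigma^{-1} · (x - mu)] = (1)·(0.0411) + (1)·(0.0502) = 0.0913.

Step 4 — take square root: d = √(0.0913) ≈ 0.3022.

d(x, mu) = √(0.0913) ≈ 0.3022


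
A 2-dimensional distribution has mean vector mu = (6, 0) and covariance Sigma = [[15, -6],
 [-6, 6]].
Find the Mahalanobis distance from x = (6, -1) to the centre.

Step 1 — centre the observation: (x - mu) = (0, -1).

Step 2 — invert Sigma. det(Sigma) = 15·6 - (-6)² = 54.
  Sigma^{-1} = (1/det) · [[d, -b], [-b, a]] = [[0.1111, 0.1111],
 [0.1111, 0.2778]].

Step 3 — form the quadratic (x - mu)^T · Sigma^{-1} · (x - mu):
  Sigma^{-1} · (x - mu) = (-0.1111, -0.2778).
  (x - mu)^T · [Sigma^{-1} · (x - mu)] = (0)·(-0.1111) + (-1)·(-0.2778) = 0.2778.

Step 4 — take square root: d = √(0.2778) ≈ 0.527.

d(x, mu) = √(0.2778) ≈ 0.527


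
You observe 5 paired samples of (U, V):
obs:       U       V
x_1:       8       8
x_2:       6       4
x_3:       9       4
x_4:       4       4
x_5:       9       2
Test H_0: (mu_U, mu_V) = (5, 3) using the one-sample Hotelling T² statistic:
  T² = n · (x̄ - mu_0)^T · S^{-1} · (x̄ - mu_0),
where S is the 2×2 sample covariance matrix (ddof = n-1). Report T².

Step 1 — sample mean vector:
  mean(U) = (8 + 6 + 9 + 4 + 9) / 5 = 36/5 = 7.2
  mean(V) = (8 + 4 + 4 + 4 + 2) / 5 = 22/5 = 4.4
  x̄ = (7.2, 4.4),  deviation x̄ - mu_0 = (7.2, 4.4) - (5, 3) = (2.2, 1.4).

Step 2 — sample covariance matrix, S[i,j] = (1/(n-1)) · Σ_k (x_{k,i} - mean_i) · (x_{k,j} - mean_j), divisor n-1 = 4:
  S[U,U] = ((0.8)·(0.8) + (-1.2)·(-1.2) + (1.8)·(1.8) + (-3.2)·(-3.2) + (1.8)·(1.8)) / 4 = 18.8/4 = 4.7
  S[U,V] = ((0.8)·(3.6) + (-1.2)·(-0.4) + (1.8)·(-0.4) + (-3.2)·(-0.4) + (1.8)·(-2.4)) / 4 = -0.4/4 = -0.1
  S[V,V] = ((3.6)·(3.6) + (-0.4)·(-0.4) + (-0.4)·(-0.4) + (-0.4)·(-0.4) + (-2.4)·(-2.4)) / 4 = 19.2/4 = 4.8
  S = [[4.7, -0.1],
 [-0.1, 4.8]].

Step 3 — invert S. det(S) = 4.7·4.8 - (-0.1)² = 22.55.
  S^{-1} = (1/det) · [[d, -b], [-b, a]] = [[0.2129, 0.0044],
 [0.0044, 0.2084]].

Step 4 — quadratic form (x̄ - mu_0)^T · S^{-1} · (x̄ - mu_0):
  S^{-1} · (x̄ - mu_0) = (0.4745, 0.3016),
  (x̄ - mu_0)^T · [...] = (2.2)·(0.4745) + (1.4)·(0.3016) = 1.4661.

Step 5 — scale by n: T² = 5 · 1.4661 = 7.3304.

T² ≈ 7.3304


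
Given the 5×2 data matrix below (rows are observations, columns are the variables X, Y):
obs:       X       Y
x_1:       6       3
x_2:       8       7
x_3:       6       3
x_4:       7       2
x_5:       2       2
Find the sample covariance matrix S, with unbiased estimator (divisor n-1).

Step 1 — column means:
  mean(X) = (6 + 8 + 6 + 7 + 2) / 5 = 29/5 = 5.8
  mean(Y) = (3 + 7 + 3 + 2 + 2) / 5 = 17/5 = 3.4

Step 2 — sample covariance S[i,j] = (1/(n-1)) · Σ_k (x_{k,i} - mean_i) · (x_{k,j} - mean_j), with n-1 = 4.
  S[X,X] = ((0.2)·(0.2) + (2.2)·(2.2) + (0.2)·(0.2) + (1.2)·(1.2) + (-3.8)·(-3.8)) / 4 = 20.8/4 = 5.2
  S[X,Y] = ((0.2)·(-0.4) + (2.2)·(3.6) + (0.2)·(-0.4) + (1.2)·(-1.4) + (-3.8)·(-1.4)) / 4 = 11.4/4 = 2.85
  S[Y,Y] = ((-0.4)·(-0.4) + (3.6)·(3.6) + (-0.4)·(-0.4) + (-1.4)·(-1.4) + (-1.4)·(-1.4)) / 4 = 17.2/4 = 4.3

S is symmetric (S[j,i] = S[i,j]). Assembling:

S = [[5.2, 2.85],
 [2.85, 4.3]]


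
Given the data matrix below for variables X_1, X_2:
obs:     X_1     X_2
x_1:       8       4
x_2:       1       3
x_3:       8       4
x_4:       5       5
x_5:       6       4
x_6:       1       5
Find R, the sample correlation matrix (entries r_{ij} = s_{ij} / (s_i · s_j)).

Step 1 — column means:
  mean(X_1) = (8 + 1 + 8 + 5 + 6 + 1) / 6 = 29/6 = 4.8333
  mean(X_2) = (4 + 3 + 4 + 5 + 4 + 5) / 6 = 25/6 = 4.1667

Step 2 — sample variances and covariances s[i,j] = (1/(n-1)) · Σ_k (x_{k,i} - mean_i) · (x_{k,j} - mean_j), with n-1 = 5:
  s[X_1,X_1] = ((3.1667)·(3.1667) + (-3.8333)·(-3.8333) + (3.1667)·(3.1667) + (0.1667)·(0.1667) + (1.1667)·(1.1667) + (-3.8333)·(-3.8333)) / 5 = 50.8333/5 = 10.1667
  s[X_1,X_2] = ((3.1667)·(-0.1667) + (-3.8333)·(-1.1667) + (3.1667)·(-0.1667) + (0.1667)·(0.8333) + (1.1667)·(-0.1667) + (-3.8333)·(0.8333)) / 5 = 0.1667/5 = 0.0333
  s[X_2,X_2] = ((-0.1667)·(-0.1667) + (-1.1667)·(-1.1667) + (-0.1667)·(-0.1667) + (0.8333)·(0.8333) + (-0.1667)·(-0.1667) + (0.8333)·(0.8333)) / 5 = 2.8333/5 = 0.5667
  Sample standard deviations s_i = √(s[i,i]):
  s(X_1) = √(10.1667) = 3.1885
  s(X_2) = √(0.5667) = 0.7528

Step 3 — r_{ij} = s_{ij} / (s_i · s_j):
  r[X_1,X_1] = 1 (diagonal).
  r[X_1,X_2] = 0.0333 / (3.1885 · 0.7528) = 0.0333 / 2.4002 = 0.0139
  r[X_2,X_2] = 1 (diagonal).

R is symmetric with unit diagonal. Assembling:

R = [[1, 0.0139],
 [0.0139, 1]]
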